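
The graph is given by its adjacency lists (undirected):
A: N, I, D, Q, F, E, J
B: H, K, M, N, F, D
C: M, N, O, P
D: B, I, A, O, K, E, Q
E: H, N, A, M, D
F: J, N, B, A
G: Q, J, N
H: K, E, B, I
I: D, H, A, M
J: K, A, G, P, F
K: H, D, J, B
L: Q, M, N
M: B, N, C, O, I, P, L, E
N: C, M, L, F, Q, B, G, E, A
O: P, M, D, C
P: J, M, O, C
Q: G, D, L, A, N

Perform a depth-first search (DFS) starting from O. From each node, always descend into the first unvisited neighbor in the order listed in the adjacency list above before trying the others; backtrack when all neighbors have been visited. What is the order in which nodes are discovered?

Visit O
O → P
P → J
J → K
K → H
H → E
E → N
N → C
C → M
M → B
B → F
F → A
A → I
I → D
D → Q
Q → G
Q → L

O -> P -> J -> K -> H -> E -> N -> C -> M -> B -> F -> A -> I -> D -> Q -> G -> L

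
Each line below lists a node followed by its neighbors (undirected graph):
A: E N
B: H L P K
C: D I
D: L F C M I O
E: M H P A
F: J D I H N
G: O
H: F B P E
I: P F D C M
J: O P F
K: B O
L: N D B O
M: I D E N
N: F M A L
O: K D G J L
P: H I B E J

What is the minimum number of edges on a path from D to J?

2

Level 0: D
Level 1: C, F, I, L, M, O
Level 2: B, E, G, H, J, K, N, P
Level 3: A
J first appears at level 2.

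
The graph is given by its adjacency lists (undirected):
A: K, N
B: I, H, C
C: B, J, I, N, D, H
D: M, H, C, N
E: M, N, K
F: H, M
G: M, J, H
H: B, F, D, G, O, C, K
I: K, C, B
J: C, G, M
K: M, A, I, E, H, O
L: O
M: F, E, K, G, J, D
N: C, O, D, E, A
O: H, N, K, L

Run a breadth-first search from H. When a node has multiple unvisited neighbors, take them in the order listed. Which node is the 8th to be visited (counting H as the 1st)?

Visit H; enqueue B, F, D, G, O, C, K → queue [B, F, D, G, O, C, K]
Visit B; enqueue I → queue [F, D, G, O, C, K, I]
Visit F; enqueue M → queue [D, G, O, C, K, I, M]
Visit D; enqueue N → queue [G, O, C, K, I, M, N]
Visit G; enqueue J → queue [O, C, K, I, M, N, J]
Visit O; enqueue L → queue [C, K, I, M, N, J, L]
Visit C → queue [K, I, M, N, J, L]
Visit K; enqueue A, E → queue [I, M, N, J, L, A, E]
Visit I → queue [M, N, J, L, A, E]
Visit M → queue [N, J, L, A, E]
Visit N → queue [J, L, A, E]
Visit J → queue [L, A, E]
Visit L → queue [A, E]
Visit A → queue [E]
Visit E → queue []

Visit order: H, B, F, D, G, O, C, K, I, M, N, J, L, A, E

K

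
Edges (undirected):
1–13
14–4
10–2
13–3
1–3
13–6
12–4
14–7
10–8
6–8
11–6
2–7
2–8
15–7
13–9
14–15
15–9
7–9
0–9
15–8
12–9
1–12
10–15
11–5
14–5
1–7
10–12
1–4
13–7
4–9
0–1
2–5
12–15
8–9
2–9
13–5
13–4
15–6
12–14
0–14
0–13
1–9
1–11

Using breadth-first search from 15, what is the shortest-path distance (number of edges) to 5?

2

Level 0: 15
Level 1: 6, 7, 8, 9, 10, 12, 14
Level 2: 0, 1, 2, 4, 5, 11, 13
Level 3: 3
5 first appears at level 2.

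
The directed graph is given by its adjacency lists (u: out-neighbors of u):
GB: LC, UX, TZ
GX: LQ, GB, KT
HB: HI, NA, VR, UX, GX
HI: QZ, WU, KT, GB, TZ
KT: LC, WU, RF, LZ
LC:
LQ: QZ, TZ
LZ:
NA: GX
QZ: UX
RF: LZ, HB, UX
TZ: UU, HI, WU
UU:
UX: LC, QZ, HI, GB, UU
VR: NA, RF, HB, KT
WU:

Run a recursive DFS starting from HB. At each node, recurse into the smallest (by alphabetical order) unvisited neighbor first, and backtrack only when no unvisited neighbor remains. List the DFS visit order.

Visit HB
HB → GX
GX → GB
GB → LC
GB → TZ
TZ → HI
HI → KT
KT → LZ
KT → RF
RF → UX
UX → QZ
UX → UU
KT → WU
GX → LQ
HB → NA
HB → VR

HB GX GB LC TZ HI KT LZ RF UX QZ UU WU LQ NA VR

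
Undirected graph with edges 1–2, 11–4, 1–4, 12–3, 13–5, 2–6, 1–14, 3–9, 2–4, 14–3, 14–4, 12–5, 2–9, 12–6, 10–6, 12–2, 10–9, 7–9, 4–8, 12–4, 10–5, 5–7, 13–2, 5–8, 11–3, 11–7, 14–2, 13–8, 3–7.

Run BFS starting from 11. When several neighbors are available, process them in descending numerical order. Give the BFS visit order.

11 → 7 → 4 → 3 → 9 → 5 → 14 → 12 → 8 → 2 → 1 → 10 → 13 → 6

Visit 11; enqueue 7, 4, 3 → queue [7, 4, 3]
Visit 7; enqueue 9, 5 → queue [4, 3, 9, 5]
Visit 4; enqueue 14, 12, 8, 2, 1 → queue [3, 9, 5, 14, 12, 8, 2, 1]
Visit 3 → queue [9, 5, 14, 12, 8, 2, 1]
Visit 9; enqueue 10 → queue [5, 14, 12, 8, 2, 1, 10]
Visit 5; enqueue 13 → queue [14, 12, 8, 2, 1, 10, 13]
Visit 14 → queue [12, 8, 2, 1, 10, 13]
Visit 12; enqueue 6 → queue [8, 2, 1, 10, 13, 6]
Visit 8 → queue [2, 1, 10, 13, 6]
Visit 2 → queue [1, 10, 13, 6]
Visit 1 → queue [10, 13, 6]
Visit 10 → queue [13, 6]
Visit 13 → queue [6]
Visit 6 → queue []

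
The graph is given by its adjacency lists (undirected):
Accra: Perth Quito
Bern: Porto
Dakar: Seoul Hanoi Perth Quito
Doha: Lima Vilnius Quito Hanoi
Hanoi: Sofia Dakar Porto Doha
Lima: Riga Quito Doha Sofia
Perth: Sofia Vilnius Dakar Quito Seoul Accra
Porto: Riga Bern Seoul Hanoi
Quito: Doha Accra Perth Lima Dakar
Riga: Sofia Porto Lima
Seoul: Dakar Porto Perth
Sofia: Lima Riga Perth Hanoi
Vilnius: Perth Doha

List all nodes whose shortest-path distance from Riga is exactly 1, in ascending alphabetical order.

Level 0: Riga
Level 1: Lima, Porto, Sofia
Level 2: Bern, Doha, Hanoi, Perth, Quito, Seoul
Level 3: Accra, Dakar, Vilnius

Lima, Porto, Sofia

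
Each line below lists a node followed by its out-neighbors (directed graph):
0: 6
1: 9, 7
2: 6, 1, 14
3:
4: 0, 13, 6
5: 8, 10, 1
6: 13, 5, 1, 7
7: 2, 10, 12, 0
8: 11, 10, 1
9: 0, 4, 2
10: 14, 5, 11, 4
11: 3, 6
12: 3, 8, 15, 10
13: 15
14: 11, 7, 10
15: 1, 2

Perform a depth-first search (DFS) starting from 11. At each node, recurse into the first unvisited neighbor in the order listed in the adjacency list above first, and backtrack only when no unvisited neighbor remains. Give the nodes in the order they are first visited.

11, 3, 6, 13, 15, 1, 9, 0, 4, 2, 14, 7, 10, 5, 8, 12

Visit 11
11 → 3
11 → 6
6 → 13
13 → 15
15 → 1
1 → 9
9 → 0
9 → 4
9 → 2
2 → 14
14 → 7
7 → 10
10 → 5
5 → 8
7 → 12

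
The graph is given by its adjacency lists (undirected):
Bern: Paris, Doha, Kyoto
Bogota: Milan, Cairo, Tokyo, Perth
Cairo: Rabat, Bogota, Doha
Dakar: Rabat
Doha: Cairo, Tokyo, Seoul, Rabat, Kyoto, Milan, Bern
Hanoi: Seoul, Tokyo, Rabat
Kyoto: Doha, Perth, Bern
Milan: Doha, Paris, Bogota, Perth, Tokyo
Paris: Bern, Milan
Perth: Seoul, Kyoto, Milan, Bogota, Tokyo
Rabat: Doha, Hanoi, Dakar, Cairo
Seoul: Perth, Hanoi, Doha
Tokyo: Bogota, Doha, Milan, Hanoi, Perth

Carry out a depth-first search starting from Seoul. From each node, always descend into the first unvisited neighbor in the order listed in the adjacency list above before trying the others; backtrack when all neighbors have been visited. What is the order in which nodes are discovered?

Visit Seoul
Seoul → Perth
Perth → Kyoto
Kyoto → Doha
Doha → Cairo
Cairo → Rabat
Rabat → Hanoi
Hanoi → Tokyo
Tokyo → Bogota
Bogota → Milan
Milan → Paris
Paris → Bern
Rabat → Dakar

Seoul, Perth, Kyoto, Doha, Cairo, Rabat, Hanoi, Tokyo, Bogota, Milan, Paris, Bern, Dakar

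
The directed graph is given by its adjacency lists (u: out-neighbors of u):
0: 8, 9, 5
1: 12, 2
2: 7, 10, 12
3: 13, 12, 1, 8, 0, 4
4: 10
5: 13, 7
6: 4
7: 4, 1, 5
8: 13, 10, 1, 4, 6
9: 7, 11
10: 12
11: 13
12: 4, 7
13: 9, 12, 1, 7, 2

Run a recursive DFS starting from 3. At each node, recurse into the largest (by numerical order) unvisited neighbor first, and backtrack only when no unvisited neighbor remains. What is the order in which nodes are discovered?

3, 13, 12, 7, 5, 4, 10, 1, 2, 9, 11, 8, 6, 0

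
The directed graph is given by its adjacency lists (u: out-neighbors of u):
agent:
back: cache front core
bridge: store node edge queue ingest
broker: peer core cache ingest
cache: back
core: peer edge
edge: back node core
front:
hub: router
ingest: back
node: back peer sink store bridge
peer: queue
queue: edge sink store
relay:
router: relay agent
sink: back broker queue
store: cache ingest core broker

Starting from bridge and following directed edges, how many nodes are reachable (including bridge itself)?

BFS from bridge visits: bridge, store, node, edge, queue, ingest, cache, core, broker, back, peer, sink, front
Reachable nodes: 13 of 17 total.

13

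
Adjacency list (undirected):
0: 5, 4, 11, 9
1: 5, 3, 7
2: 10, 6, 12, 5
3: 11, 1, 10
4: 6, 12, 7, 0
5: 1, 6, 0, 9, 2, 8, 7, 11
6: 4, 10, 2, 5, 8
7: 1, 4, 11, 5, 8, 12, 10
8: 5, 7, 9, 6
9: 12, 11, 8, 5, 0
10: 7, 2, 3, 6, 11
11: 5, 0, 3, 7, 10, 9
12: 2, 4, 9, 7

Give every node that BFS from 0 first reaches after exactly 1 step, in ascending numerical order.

4, 5, 9, 11

Level 0: 0
Level 1: 4, 5, 9, 11
Level 2: 1, 2, 3, 6, 7, 8, 10, 12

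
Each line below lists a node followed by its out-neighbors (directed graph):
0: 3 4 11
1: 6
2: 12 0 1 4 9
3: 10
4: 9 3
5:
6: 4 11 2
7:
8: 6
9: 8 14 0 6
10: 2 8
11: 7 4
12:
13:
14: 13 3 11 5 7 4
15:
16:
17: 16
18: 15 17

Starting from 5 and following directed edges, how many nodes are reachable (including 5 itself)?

1

BFS from 5 visits: 5
Reachable nodes: 1 of 19 total.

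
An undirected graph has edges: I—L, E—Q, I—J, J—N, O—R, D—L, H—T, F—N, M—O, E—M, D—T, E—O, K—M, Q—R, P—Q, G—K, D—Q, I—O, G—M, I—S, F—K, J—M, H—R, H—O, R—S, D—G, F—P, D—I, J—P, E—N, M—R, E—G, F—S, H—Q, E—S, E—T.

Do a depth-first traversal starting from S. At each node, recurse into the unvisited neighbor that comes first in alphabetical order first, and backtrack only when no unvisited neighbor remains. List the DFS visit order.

Visit S
S → E
E → G
G → D
D → I
I → J
J → M
M → K
K → F
F → N
F → P
P → Q
Q → H
H → O
O → R
H → T
I → L

S E G D I J M K F N P Q H O R T L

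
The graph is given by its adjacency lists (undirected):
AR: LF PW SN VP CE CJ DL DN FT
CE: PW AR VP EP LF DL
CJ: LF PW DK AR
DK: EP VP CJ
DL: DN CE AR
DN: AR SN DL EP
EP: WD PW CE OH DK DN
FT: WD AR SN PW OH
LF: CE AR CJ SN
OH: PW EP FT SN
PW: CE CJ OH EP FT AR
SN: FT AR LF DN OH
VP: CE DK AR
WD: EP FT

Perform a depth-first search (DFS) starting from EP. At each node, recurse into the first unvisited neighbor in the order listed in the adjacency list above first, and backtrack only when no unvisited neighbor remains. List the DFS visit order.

Visit EP
EP → WD
WD → FT
FT → AR
AR → LF
LF → CE
CE → PW
PW → CJ
CJ → DK
DK → VP
PW → OH
OH → SN
SN → DN
DN → DL

EP -> WD -> FT -> AR -> LF -> CE -> PW -> CJ -> DK -> VP -> OH -> SN -> DN -> DL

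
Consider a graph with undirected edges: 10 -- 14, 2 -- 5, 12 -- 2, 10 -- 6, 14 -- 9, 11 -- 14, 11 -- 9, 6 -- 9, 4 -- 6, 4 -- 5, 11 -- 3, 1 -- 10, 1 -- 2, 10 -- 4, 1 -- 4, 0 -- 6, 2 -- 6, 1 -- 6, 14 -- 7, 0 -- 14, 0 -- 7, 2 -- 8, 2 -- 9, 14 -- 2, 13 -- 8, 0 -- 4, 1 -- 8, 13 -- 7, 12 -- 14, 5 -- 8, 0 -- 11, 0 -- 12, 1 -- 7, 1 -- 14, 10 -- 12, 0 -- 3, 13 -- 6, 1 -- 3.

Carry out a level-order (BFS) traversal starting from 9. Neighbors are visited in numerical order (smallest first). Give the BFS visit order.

9 -> 2 -> 6 -> 11 -> 14 -> 1 -> 5 -> 8 -> 12 -> 0 -> 4 -> 10 -> 13 -> 3 -> 7

Visit 9; enqueue 2, 6, 11, 14 → queue [2, 6, 11, 14]
Visit 2; enqueue 1, 5, 8, 12 → queue [6, 11, 14, 1, 5, 8, 12]
Visit 6; enqueue 0, 4, 10, 13 → queue [11, 14, 1, 5, 8, 12, 0, 4, 10, 13]
Visit 11; enqueue 3 → queue [14, 1, 5, 8, 12, 0, 4, 10, 13, 3]
Visit 14; enqueue 7 → queue [1, 5, 8, 12, 0, 4, 10, 13, 3, 7]
Visit 1 → queue [5, 8, 12, 0, 4, 10, 13, 3, 7]
Visit 5 → queue [8, 12, 0, 4, 10, 13, 3, 7]
Visit 8 → queue [12, 0, 4, 10, 13, 3, 7]
Visit 12 → queue [0, 4, 10, 13, 3, 7]
Visit 0 → queue [4, 10, 13, 3, 7]
Visit 4 → queue [10, 13, 3, 7]
Visit 10 → queue [13, 3, 7]
Visit 13 → queue [3, 7]
Visit 3 → queue [7]
Visit 7 → queue []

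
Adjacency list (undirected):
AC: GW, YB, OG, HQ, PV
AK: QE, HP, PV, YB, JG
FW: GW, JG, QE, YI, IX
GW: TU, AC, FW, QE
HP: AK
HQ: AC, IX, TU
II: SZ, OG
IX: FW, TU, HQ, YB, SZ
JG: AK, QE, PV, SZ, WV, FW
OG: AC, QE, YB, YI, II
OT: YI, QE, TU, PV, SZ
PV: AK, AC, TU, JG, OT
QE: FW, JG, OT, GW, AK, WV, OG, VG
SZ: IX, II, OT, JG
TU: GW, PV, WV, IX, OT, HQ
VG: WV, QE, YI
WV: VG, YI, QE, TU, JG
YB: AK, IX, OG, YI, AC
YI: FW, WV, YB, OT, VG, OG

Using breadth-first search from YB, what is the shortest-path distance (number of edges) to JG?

2

Level 0: YB
Level 1: AC, AK, IX, OG, YI
Level 2: FW, GW, HP, HQ, II, JG, OT, PV, QE, SZ, TU, VG, WV
JG first appears at level 2.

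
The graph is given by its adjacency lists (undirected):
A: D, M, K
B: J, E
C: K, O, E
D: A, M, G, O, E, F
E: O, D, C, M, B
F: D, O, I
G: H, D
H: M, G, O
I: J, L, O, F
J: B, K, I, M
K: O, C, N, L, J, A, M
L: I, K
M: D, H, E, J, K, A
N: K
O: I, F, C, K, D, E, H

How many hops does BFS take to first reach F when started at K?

2

Level 0: K
Level 1: A, C, J, L, M, N, O
Level 2: B, D, E, F, H, I
Level 3: G
F first appears at level 2.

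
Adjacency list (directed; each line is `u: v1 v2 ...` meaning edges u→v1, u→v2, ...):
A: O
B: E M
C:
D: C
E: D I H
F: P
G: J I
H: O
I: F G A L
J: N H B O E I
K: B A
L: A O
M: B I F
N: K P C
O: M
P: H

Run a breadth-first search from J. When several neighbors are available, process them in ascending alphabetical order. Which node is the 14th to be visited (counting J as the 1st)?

Visit J; enqueue B, E, H, I, N, O → queue [B, E, H, I, N, O]
Visit B; enqueue M → queue [E, H, I, N, O, M]
Visit E; enqueue D → queue [H, I, N, O, M, D]
Visit H → queue [I, N, O, M, D]
Visit I; enqueue A, F, G, L → queue [N, O, M, D, A, F, G, L]
Visit N; enqueue C, K, P → queue [O, M, D, A, F, G, L, C, K, P]
Visit O → queue [M, D, A, F, G, L, C, K, P]
Visit M → queue [D, A, F, G, L, C, K, P]
Visit D → queue [A, F, G, L, C, K, P]
Visit A → queue [F, G, L, C, K, P]
Visit F → queue [G, L, C, K, P]
Visit G → queue [L, C, K, P]
Visit L → queue [C, K, P]
Visit C → queue [K, P]
Visit K → queue [P]
Visit P → queue []

Visit order: J, B, E, H, I, N, O, M, D, A, F, G, L, C, K, P

C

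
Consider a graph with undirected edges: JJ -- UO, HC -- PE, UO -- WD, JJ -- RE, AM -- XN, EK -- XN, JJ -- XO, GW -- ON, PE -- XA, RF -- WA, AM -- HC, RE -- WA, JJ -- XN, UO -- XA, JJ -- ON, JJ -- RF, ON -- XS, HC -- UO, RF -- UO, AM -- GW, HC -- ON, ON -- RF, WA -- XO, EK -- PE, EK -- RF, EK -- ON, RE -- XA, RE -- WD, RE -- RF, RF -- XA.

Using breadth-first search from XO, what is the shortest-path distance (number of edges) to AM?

Level 0: XO
Level 1: JJ, WA
Level 2: ON, RE, RF, UO, XN
Level 3: AM, EK, GW, HC, WD, XA, XS
Level 4: PE
AM first appears at level 3.

3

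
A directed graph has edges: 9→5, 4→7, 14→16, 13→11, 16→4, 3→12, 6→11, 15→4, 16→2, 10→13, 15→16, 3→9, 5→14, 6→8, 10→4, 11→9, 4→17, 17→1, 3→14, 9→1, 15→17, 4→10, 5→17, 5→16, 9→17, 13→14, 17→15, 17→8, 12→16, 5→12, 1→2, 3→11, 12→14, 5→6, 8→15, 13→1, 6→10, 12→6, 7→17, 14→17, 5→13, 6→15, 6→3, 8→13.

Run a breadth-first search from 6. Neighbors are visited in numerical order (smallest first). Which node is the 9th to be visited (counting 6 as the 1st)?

Visit 6; enqueue 3, 8, 10, 11, 15 → queue [3, 8, 10, 11, 15]
Visit 3; enqueue 9, 12, 14 → queue [8, 10, 11, 15, 9, 12, 14]
Visit 8; enqueue 13 → queue [10, 11, 15, 9, 12, 14, 13]
Visit 10; enqueue 4 → queue [11, 15, 9, 12, 14, 13, 4]
Visit 11 → queue [15, 9, 12, 14, 13, 4]
Visit 15; enqueue 16, 17 → queue [9, 12, 14, 13, 4, 16, 17]
Visit 9; enqueue 1, 5 → queue [12, 14, 13, 4, 16, 17, 1, 5]
Visit 12 → queue [14, 13, 4, 16, 17, 1, 5]
Visit 14 → queue [13, 4, 16, 17, 1, 5]
Visit 13 → queue [4, 16, 17, 1, 5]
Visit 4; enqueue 7 → queue [16, 17, 1, 5, 7]
Visit 16; enqueue 2 → queue [17, 1, 5, 7, 2]
Visit 17 → queue [1, 5, 7, 2]
Visit 1 → queue [5, 7, 2]
Visit 5 → queue [7, 2]
Visit 7 → queue [2]
Visit 2 → queue []

Visit order: 6, 3, 8, 10, 11, 15, 9, 12, 14, 13, 4, 16, 17, 1, 5, 7, 2

14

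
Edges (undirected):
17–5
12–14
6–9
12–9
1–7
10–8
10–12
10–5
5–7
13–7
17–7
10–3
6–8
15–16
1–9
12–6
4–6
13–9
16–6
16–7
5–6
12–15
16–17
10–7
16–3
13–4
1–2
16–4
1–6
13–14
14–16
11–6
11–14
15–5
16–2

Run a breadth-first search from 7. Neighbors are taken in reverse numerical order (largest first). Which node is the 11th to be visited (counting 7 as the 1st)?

Visit 7; enqueue 17, 16, 13, 10, 5, 1 → queue [17, 16, 13, 10, 5, 1]
Visit 17 → queue [16, 13, 10, 5, 1]
Visit 16; enqueue 15, 14, 6, 4, 3, 2 → queue [13, 10, 5, 1, 15, 14, 6, 4, 3, 2]
Visit 13; enqueue 9 → queue [10, 5, 1, 15, 14, 6, 4, 3, 2, 9]
Visit 10; enqueue 12, 8 → queue [5, 1, 15, 14, 6, 4, 3, 2, 9, 12, 8]
Visit 5 → queue [1, 15, 14, 6, 4, 3, 2, 9, 12, 8]
Visit 1 → queue [15, 14, 6, 4, 3, 2, 9, 12, 8]
Visit 15 → queue [14, 6, 4, 3, 2, 9, 12, 8]
Visit 14; enqueue 11 → queue [6, 4, 3, 2, 9, 12, 8, 11]
Visit 6 → queue [4, 3, 2, 9, 12, 8, 11]
Visit 4 → queue [3, 2, 9, 12, 8, 11]
Visit 3 → queue [2, 9, 12, 8, 11]
Visit 2 → queue [9, 12, 8, 11]
Visit 9 → queue [12, 8, 11]
Visit 12 → queue [8, 11]
Visit 8 → queue [11]
Visit 11 → queue []

Visit order: 7, 17, 16, 13, 10, 5, 1, 15, 14, 6, 4, 3, 2, 9, 12, 8, 11

4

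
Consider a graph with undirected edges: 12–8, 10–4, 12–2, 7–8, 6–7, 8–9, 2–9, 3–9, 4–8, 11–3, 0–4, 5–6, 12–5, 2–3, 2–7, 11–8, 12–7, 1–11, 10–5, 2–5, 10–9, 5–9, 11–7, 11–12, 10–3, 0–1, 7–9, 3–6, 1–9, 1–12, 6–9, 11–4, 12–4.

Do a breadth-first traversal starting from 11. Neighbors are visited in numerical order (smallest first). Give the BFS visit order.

11 → 1 → 3 → 4 → 7 → 8 → 12 → 0 → 9 → 2 → 6 → 10 → 5

Visit 11; enqueue 1, 3, 4, 7, 8, 12 → queue [1, 3, 4, 7, 8, 12]
Visit 1; enqueue 0, 9 → queue [3, 4, 7, 8, 12, 0, 9]
Visit 3; enqueue 2, 6, 10 → queue [4, 7, 8, 12, 0, 9, 2, 6, 10]
Visit 4 → queue [7, 8, 12, 0, 9, 2, 6, 10]
Visit 7 → queue [8, 12, 0, 9, 2, 6, 10]
Visit 8 → queue [12, 0, 9, 2, 6, 10]
Visit 12; enqueue 5 → queue [0, 9, 2, 6, 10, 5]
Visit 0 → queue [9, 2, 6, 10, 5]
Visit 9 → queue [2, 6, 10, 5]
Visit 2 → queue [6, 10, 5]
Visit 6 → queue [10, 5]
Visit 10 → queue [5]
Visit 5 → queue []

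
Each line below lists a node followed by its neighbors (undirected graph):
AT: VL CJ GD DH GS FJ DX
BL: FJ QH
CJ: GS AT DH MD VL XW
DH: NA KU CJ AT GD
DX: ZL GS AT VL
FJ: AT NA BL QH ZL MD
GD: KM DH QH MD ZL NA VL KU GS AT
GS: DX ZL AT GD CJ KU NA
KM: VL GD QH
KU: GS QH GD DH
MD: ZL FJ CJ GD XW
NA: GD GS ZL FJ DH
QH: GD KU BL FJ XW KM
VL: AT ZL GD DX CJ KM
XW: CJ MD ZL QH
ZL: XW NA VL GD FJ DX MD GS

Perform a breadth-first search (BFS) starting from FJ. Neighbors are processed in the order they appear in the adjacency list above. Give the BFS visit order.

FJ -> AT -> NA -> BL -> QH -> ZL -> MD -> VL -> CJ -> GD -> DH -> GS -> DX -> KU -> XW -> KM

Visit FJ; enqueue AT, NA, BL, QH, ZL, MD → queue [AT, NA, BL, QH, ZL, MD]
Visit AT; enqueue VL, CJ, GD, DH, GS, DX → queue [NA, BL, QH, ZL, MD, VL, CJ, GD, DH, GS, DX]
Visit NA → queue [BL, QH, ZL, MD, VL, CJ, GD, DH, GS, DX]
Visit BL → queue [QH, ZL, MD, VL, CJ, GD, DH, GS, DX]
Visit QH; enqueue KU, XW, KM → queue [ZL, MD, VL, CJ, GD, DH, GS, DX, KU, XW, KM]
Visit ZL → queue [MD, VL, CJ, GD, DH, GS, DX, KU, XW, KM]
Visit MD → queue [VL, CJ, GD, DH, GS, DX, KU, XW, KM]
Visit VL → queue [CJ, GD, DH, GS, DX, KU, XW, KM]
Visit CJ → queue [GD, DH, GS, DX, KU, XW, KM]
Visit GD → queue [DH, GS, DX, KU, XW, KM]
Visit DH → queue [GS, DX, KU, XW, KM]
Visit GS → queue [DX, KU, XW, KM]
Visit DX → queue [KU, XW, KM]
Visit KU → queue [XW, KM]
Visit XW → queue [KM]
Visit KM → queue []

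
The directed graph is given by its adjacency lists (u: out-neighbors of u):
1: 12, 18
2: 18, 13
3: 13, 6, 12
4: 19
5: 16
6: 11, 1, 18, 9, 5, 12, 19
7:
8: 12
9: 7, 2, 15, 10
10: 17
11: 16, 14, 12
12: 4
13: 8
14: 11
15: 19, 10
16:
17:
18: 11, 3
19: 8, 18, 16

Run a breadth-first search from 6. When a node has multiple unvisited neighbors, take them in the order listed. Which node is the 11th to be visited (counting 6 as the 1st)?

3

Visit 6; enqueue 11, 1, 18, 9, 5, 12, 19 → queue [11, 1, 18, 9, 5, 12, 19]
Visit 11; enqueue 16, 14 → queue [1, 18, 9, 5, 12, 19, 16, 14]
Visit 1 → queue [18, 9, 5, 12, 19, 16, 14]
Visit 18; enqueue 3 → queue [9, 5, 12, 19, 16, 14, 3]
Visit 9; enqueue 7, 2, 15, 10 → queue [5, 12, 19, 16, 14, 3, 7, 2, 15, 10]
Visit 5 → queue [12, 19, 16, 14, 3, 7, 2, 15, 10]
Visit 12; enqueue 4 → queue [19, 16, 14, 3, 7, 2, 15, 10, 4]
Visit 19; enqueue 8 → queue [16, 14, 3, 7, 2, 15, 10, 4, 8]
Visit 16 → queue [14, 3, 7, 2, 15, 10, 4, 8]
Visit 14 → queue [3, 7, 2, 15, 10, 4, 8]
Visit 3; enqueue 13 → queue [7, 2, 15, 10, 4, 8, 13]
Visit 7 → queue [2, 15, 10, 4, 8, 13]
Visit 2 → queue [15, 10, 4, 8, 13]
Visit 15 → queue [10, 4, 8, 13]
Visit 10; enqueue 17 → queue [4, 8, 13, 17]
Visit 4 → queue [8, 13, 17]
Visit 8 → queue [13, 17]
Visit 13 → queue [17]
Visit 17 → queue []

Visit order: 6, 11, 1, 18, 9, 5, 12, 19, 16, 14, 3, 7, 2, 15, 10, 4, 8, 13, 17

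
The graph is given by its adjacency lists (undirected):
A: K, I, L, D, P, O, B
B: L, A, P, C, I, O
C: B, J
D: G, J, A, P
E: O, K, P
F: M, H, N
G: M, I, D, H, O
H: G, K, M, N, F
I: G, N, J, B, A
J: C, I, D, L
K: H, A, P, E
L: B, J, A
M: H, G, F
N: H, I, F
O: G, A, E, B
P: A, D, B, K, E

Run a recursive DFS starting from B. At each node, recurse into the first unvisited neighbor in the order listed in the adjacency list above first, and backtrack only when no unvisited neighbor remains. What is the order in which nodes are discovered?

B L J C I G M H K A D P E O N F

Visit B
B → L
L → J
J → C
J → I
I → G
G → M
M → H
H → K
K → A
A → D
D → P
P → E
E → O
H → N
N → F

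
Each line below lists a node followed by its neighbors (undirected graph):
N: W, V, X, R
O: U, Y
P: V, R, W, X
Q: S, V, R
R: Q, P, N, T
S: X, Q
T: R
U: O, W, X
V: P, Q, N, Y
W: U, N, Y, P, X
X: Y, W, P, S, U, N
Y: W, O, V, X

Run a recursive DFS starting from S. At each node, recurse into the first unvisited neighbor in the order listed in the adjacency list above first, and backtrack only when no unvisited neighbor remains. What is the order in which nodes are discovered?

S, X, Y, W, U, O, N, V, P, R, Q, T

Visit S
S → X
X → Y
Y → W
W → U
U → O
W → N
N → V
V → P
P → R
R → Q
R → T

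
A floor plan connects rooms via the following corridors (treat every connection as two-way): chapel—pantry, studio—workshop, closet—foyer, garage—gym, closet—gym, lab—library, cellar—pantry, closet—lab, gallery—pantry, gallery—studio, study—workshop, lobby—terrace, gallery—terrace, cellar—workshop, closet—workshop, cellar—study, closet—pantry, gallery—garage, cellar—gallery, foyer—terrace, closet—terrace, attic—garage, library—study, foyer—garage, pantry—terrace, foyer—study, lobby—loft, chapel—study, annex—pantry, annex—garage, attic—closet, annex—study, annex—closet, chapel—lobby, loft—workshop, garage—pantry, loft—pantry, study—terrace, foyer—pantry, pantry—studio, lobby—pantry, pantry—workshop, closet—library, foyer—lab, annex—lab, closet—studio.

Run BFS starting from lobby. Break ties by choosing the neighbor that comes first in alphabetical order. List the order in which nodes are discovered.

lobby -> chapel -> loft -> pantry -> terrace -> study -> workshop -> annex -> cellar -> closet -> foyer -> gallery -> garage -> studio -> library -> lab -> attic -> gym

Visit lobby; enqueue chapel, loft, pantry, terrace → queue [chapel, loft, pantry, terrace]
Visit chapel; enqueue study → queue [loft, pantry, terrace, study]
Visit loft; enqueue workshop → queue [pantry, terrace, study, workshop]
Visit pantry; enqueue annex, cellar, closet, foyer, gallery, garage, studio → queue [terrace, study, workshop, annex, cellar, closet, foyer, gallery, garage, studio]
Visit terrace → queue [study, workshop, annex, cellar, closet, foyer, gallery, garage, studio]
Visit study; enqueue library → queue [workshop, annex, cellar, closet, foyer, gallery, garage, studio, library]
Visit workshop → queue [annex, cellar, closet, foyer, gallery, garage, studio, library]
Visit annex; enqueue lab → queue [cellar, closet, foyer, gallery, garage, studio, library, lab]
Visit cellar → queue [closet, foyer, gallery, garage, studio, library, lab]
Visit closet; enqueue attic, gym → queue [foyer, gallery, garage, studio, library, lab, attic, gym]
Visit foyer → queue [gallery, garage, studio, library, lab, attic, gym]
Visit gallery → queue [garage, studio, library, lab, attic, gym]
Visit garage → queue [studio, library, lab, attic, gym]
Visit studio → queue [library, lab, attic, gym]
Visit library → queue [lab, attic, gym]
Visit lab → queue [attic, gym]
Visit attic → queue [gym]
Visit gym → queue []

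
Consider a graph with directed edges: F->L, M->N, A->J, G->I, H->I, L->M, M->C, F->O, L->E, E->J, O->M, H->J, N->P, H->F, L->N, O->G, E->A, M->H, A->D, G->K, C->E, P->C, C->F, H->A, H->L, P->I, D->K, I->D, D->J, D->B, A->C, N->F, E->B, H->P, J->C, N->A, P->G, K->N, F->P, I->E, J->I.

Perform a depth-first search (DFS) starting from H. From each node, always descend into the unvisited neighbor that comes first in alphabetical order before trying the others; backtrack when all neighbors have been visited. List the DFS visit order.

Visit H
H → A
A → C
C → E
E → B
E → J
J → I
I → D
D → K
K → N
N → F
F → L
L → M
F → O
O → G
F → P

H → A → C → E → B → J → I → D → K → N → F → L → M → O → G → P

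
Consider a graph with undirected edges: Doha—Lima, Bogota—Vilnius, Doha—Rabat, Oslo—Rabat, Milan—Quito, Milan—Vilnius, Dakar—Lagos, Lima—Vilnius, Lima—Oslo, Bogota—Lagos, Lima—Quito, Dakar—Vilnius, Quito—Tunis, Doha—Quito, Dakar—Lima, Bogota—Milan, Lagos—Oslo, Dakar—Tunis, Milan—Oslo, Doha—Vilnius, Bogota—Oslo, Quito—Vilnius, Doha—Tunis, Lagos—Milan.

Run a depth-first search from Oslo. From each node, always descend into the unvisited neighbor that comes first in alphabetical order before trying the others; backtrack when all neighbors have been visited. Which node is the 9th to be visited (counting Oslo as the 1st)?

Vilnius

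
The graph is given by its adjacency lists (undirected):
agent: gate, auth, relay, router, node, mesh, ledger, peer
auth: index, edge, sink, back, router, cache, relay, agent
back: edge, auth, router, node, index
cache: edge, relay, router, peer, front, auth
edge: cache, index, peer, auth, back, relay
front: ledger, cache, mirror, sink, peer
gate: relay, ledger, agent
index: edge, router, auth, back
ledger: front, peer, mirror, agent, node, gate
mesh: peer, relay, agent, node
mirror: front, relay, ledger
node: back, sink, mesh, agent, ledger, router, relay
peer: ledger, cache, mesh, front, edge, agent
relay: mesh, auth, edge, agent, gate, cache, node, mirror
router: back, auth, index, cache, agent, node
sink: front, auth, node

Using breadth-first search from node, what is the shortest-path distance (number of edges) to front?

Level 0: node
Level 1: agent, back, ledger, mesh, relay, router, sink
Level 2: auth, cache, edge, front, gate, index, mirror, peer
front first appears at level 2.

2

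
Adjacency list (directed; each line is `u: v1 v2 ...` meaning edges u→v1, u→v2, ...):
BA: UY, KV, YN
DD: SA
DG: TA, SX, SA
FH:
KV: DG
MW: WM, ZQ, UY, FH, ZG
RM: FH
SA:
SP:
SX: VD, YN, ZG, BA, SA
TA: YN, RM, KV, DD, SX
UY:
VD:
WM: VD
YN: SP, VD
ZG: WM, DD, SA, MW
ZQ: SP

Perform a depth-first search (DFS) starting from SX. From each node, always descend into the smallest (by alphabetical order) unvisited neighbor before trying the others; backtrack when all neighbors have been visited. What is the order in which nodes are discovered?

Visit SX
SX → BA
BA → KV
KV → DG
DG → SA
DG → TA
TA → DD
TA → RM
RM → FH
TA → YN
YN → SP
YN → VD
BA → UY
SX → ZG
ZG → MW
MW → WM
MW → ZQ

SX -> BA -> KV -> DG -> SA -> TA -> DD -> RM -> FH -> YN -> SP -> VD -> UY -> ZG -> MW -> WM -> ZQ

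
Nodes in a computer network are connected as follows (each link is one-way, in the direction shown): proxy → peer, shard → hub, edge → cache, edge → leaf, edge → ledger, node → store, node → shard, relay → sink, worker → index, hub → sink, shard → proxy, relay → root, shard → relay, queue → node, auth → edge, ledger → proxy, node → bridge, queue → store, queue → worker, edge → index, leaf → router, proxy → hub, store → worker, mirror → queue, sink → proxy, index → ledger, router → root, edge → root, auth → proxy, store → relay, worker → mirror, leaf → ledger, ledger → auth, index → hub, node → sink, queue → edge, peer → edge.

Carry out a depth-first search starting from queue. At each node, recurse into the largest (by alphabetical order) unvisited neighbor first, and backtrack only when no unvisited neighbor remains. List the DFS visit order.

Visit queue
queue → worker
worker → mirror
worker → index
index → ledger
ledger → proxy
proxy → peer
peer → edge
edge → root
edge → leaf
leaf → router
edge → cache
proxy → hub
hub → sink
ledger → auth
queue → store
store → relay
queue → node
node → shard
node → bridge

queue worker mirror index ledger proxy peer edge root leaf router cache hub sink auth store relay node shard bridge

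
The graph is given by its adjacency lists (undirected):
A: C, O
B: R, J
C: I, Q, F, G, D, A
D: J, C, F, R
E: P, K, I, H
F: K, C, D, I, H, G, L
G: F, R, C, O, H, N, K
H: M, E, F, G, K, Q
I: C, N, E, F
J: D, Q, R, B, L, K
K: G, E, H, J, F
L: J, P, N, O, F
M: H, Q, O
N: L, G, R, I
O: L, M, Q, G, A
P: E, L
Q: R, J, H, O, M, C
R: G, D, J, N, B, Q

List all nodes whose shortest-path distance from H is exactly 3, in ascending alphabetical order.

Level 0: H
Level 1: E, F, G, K, M, Q
Level 2: C, D, I, J, L, N, O, P, R
Level 3: A, B

A, B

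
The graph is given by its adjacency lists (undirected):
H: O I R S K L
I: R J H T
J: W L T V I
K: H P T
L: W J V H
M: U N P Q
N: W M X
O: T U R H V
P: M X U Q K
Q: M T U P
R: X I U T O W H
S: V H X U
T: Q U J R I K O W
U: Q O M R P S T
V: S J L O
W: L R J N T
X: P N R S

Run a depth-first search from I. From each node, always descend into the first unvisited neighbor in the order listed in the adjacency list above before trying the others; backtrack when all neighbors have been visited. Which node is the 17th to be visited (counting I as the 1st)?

N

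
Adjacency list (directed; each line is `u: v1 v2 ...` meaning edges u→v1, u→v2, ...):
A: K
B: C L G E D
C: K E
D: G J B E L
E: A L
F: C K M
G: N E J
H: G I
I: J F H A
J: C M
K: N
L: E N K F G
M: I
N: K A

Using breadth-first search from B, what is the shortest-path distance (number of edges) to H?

5

Level 0: B
Level 1: C, D, E, G, L
Level 2: A, F, J, K, N
Level 3: M
Level 4: I
Level 5: H
H first appears at level 5.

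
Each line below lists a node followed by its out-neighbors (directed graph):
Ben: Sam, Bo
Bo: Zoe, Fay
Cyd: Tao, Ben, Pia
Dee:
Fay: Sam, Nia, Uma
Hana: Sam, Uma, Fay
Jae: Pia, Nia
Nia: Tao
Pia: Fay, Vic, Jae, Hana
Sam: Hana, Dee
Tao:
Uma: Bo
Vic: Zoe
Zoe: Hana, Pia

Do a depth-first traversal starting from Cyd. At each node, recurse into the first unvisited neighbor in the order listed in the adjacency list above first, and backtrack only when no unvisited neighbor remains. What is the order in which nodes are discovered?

Cyd, Tao, Ben, Sam, Hana, Uma, Bo, Zoe, Pia, Fay, Nia, Vic, Jae, Dee

Visit Cyd
Cyd → Tao
Cyd → Ben
Ben → Sam
Sam → Hana
Hana → Uma
Uma → Bo
Bo → Zoe
Zoe → Pia
Pia → Fay
Fay → Nia
Pia → Vic
Pia → Jae
Sam → Dee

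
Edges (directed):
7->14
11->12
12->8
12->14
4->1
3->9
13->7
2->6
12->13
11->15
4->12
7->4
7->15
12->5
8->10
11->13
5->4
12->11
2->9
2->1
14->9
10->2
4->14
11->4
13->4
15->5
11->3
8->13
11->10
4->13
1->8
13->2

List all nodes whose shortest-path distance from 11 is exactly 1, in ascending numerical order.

Level 0: 11
Level 1: 3, 4, 10, 12, 13, 15
Level 2: 1, 2, 5, 7, 8, 9, 14
Level 3: 6

3, 4, 10, 12, 13, 15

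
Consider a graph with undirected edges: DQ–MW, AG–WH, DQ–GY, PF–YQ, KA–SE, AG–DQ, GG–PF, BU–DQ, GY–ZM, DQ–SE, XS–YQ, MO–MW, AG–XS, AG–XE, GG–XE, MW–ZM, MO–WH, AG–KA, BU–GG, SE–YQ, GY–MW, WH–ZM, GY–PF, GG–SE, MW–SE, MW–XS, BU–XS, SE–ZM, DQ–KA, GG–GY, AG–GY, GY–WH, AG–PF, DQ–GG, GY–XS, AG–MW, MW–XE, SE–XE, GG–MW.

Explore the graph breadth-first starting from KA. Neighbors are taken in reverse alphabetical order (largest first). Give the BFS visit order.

Visit KA; enqueue SE, DQ, AG → queue [SE, DQ, AG]
Visit SE; enqueue ZM, YQ, XE, MW, GG → queue [DQ, AG, ZM, YQ, XE, MW, GG]
Visit DQ; enqueue GY, BU → queue [AG, ZM, YQ, XE, MW, GG, GY, BU]
Visit AG; enqueue XS, WH, PF → queue [ZM, YQ, XE, MW, GG, GY, BU, XS, WH, PF]
Visit ZM → queue [YQ, XE, MW, GG, GY, BU, XS, WH, PF]
Visit YQ → queue [XE, MW, GG, GY, BU, XS, WH, PF]
Visit XE → queue [MW, GG, GY, BU, XS, WH, PF]
Visit MW; enqueue MO → queue [GG, GY, BU, XS, WH, PF, MO]
Visit GG → queue [GY, BU, XS, WH, PF, MO]
Visit GY → queue [BU, XS, WH, PF, MO]
Visit BU → queue [XS, WH, PF, MO]
Visit XS → queue [WH, PF, MO]
Visit WH → queue [PF, MO]
Visit PF → queue [MO]
Visit MO → queue []

KA -> SE -> DQ -> AG -> ZM -> YQ -> XE -> MW -> GG -> GY -> BU -> XS -> WH -> PF -> MO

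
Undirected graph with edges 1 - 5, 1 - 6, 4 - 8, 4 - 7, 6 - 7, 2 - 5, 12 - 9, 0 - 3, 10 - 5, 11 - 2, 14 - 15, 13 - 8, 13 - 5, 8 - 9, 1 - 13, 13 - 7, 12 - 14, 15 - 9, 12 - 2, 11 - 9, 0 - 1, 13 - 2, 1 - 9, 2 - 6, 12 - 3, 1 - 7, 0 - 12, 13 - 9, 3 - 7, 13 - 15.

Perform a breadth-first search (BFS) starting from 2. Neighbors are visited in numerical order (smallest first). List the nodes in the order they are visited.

2, 5, 6, 11, 12, 13, 1, 10, 7, 9, 0, 3, 14, 8, 15, 4

Visit 2; enqueue 5, 6, 11, 12, 13 → queue [5, 6, 11, 12, 13]
Visit 5; enqueue 1, 10 → queue [6, 11, 12, 13, 1, 10]
Visit 6; enqueue 7 → queue [11, 12, 13, 1, 10, 7]
Visit 11; enqueue 9 → queue [12, 13, 1, 10, 7, 9]
Visit 12; enqueue 0, 3, 14 → queue [13, 1, 10, 7, 9, 0, 3, 14]
Visit 13; enqueue 8, 15 → queue [1, 10, 7, 9, 0, 3, 14, 8, 15]
Visit 1 → queue [10, 7, 9, 0, 3, 14, 8, 15]
Visit 10 → queue [7, 9, 0, 3, 14, 8, 15]
Visit 7; enqueue 4 → queue [9, 0, 3, 14, 8, 15, 4]
Visit 9 → queue [0, 3, 14, 8, 15, 4]
Visit 0 → queue [3, 14, 8, 15, 4]
Visit 3 → queue [14, 8, 15, 4]
Visit 14 → queue [8, 15, 4]
Visit 8 → queue [15, 4]
Visit 15 → queue [4]
Visit 4 → queue []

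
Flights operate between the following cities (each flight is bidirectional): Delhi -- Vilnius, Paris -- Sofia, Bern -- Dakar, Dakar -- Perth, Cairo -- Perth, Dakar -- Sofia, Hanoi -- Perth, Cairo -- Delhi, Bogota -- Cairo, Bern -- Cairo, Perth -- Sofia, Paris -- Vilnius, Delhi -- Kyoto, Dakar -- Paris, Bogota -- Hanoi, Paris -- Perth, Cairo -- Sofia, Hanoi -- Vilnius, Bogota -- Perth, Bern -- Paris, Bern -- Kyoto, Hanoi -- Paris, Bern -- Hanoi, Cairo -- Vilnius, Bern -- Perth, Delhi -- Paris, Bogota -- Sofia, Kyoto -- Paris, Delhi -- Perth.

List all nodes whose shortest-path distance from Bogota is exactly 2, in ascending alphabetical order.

Bern, Dakar, Delhi, Paris, Vilnius

Level 0: Bogota
Level 1: Cairo, Hanoi, Perth, Sofia
Level 2: Bern, Dakar, Delhi, Paris, Vilnius
Level 3: Kyoto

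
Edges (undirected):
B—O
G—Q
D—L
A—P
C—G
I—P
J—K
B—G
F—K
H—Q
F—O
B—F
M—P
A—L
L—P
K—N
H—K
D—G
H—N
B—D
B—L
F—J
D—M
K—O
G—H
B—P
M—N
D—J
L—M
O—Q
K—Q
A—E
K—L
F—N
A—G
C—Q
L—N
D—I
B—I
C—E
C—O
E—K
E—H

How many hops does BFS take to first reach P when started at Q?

3

Level 0: Q
Level 1: C, G, H, K, O
Level 2: A, B, D, E, F, J, L, N
Level 3: I, M, P
P first appears at level 3.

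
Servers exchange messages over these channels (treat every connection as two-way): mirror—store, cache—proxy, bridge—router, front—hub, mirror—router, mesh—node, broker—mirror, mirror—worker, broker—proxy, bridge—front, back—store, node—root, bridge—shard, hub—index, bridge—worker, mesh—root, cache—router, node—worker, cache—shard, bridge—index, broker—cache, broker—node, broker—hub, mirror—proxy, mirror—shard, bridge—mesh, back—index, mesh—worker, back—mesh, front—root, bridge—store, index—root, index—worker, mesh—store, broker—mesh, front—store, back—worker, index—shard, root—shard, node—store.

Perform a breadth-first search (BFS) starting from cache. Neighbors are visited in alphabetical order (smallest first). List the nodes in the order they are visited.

Visit cache; enqueue broker, proxy, router, shard → queue [broker, proxy, router, shard]
Visit broker; enqueue hub, mesh, mirror, node → queue [proxy, router, shard, hub, mesh, mirror, node]
Visit proxy → queue [router, shard, hub, mesh, mirror, node]
Visit router; enqueue bridge → queue [shard, hub, mesh, mirror, node, bridge]
Visit shard; enqueue index, root → queue [hub, mesh, mirror, node, bridge, index, root]
Visit hub; enqueue front → queue [mesh, mirror, node, bridge, index, root, front]
Visit mesh; enqueue back, store, worker → queue [mirror, node, bridge, index, root, front, back, store, worker]
Visit mirror → queue [node, bridge, index, root, front, back, store, worker]
Visit node → queue [bridge, index, root, front, back, store, worker]
Visit bridge → queue [index, root, front, back, store, worker]
Visit index → queue [root, front, back, store, worker]
Visit root → queue [front, back, store, worker]
Visit front → queue [back, store, worker]
Visit back → queue [store, worker]
Visit store → queue [worker]
Visit worker → queue []

cache broker proxy router shard hub mesh mirror node bridge index root front back store worker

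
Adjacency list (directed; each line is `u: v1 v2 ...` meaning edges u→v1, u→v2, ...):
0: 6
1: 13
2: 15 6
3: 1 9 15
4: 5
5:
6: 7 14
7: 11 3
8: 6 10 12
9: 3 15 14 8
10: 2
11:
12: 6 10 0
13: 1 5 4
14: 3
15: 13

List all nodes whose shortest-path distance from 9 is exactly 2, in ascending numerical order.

Level 0: 9
Level 1: 3, 8, 14, 15
Level 2: 1, 6, 10, 12, 13
Level 3: 0, 2, 4, 5, 7
Level 4: 11

1, 6, 10, 12, 13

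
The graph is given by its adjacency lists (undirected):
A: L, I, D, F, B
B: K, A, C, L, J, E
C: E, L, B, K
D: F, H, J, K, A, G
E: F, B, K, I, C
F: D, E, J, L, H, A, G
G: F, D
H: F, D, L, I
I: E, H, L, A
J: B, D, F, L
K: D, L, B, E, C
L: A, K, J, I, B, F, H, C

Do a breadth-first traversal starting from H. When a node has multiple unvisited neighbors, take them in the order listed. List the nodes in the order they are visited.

H F D L I E J A G K B C

Visit H; enqueue F, D, L, I → queue [F, D, L, I]
Visit F; enqueue E, J, A, G → queue [D, L, I, E, J, A, G]
Visit D; enqueue K → queue [L, I, E, J, A, G, K]
Visit L; enqueue B, C → queue [I, E, J, A, G, K, B, C]
Visit I → queue [E, J, A, G, K, B, C]
Visit E → queue [J, A, G, K, B, C]
Visit J → queue [A, G, K, B, C]
Visit A → queue [G, K, B, C]
Visit G → queue [K, B, C]
Visit K → queue [B, C]
Visit B → queue [C]
Visit C → queue []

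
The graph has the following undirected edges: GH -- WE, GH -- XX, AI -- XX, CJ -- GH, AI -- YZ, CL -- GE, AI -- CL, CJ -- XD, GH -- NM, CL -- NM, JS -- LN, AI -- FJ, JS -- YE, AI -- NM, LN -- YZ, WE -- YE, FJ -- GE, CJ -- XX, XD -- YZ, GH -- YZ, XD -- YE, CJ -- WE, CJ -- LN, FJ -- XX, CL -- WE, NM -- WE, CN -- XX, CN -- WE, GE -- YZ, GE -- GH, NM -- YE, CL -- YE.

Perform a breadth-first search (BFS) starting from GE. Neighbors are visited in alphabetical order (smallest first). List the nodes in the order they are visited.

Visit GE; enqueue CL, FJ, GH, YZ → queue [CL, FJ, GH, YZ]
Visit CL; enqueue AI, NM, WE, YE → queue [FJ, GH, YZ, AI, NM, WE, YE]
Visit FJ; enqueue XX → queue [GH, YZ, AI, NM, WE, YE, XX]
Visit GH; enqueue CJ → queue [YZ, AI, NM, WE, YE, XX, CJ]
Visit YZ; enqueue LN, XD → queue [AI, NM, WE, YE, XX, CJ, LN, XD]
Visit AI → queue [NM, WE, YE, XX, CJ, LN, XD]
Visit NM → queue [WE, YE, XX, CJ, LN, XD]
Visit WE; enqueue CN → queue [YE, XX, CJ, LN, XD, CN]
Visit YE; enqueue JS → queue [XX, CJ, LN, XD, CN, JS]
Visit XX → queue [CJ, LN, XD, CN, JS]
Visit CJ → queue [LN, XD, CN, JS]
Visit LN → queue [XD, CN, JS]
Visit XD → queue [CN, JS]
Visit CN → queue [JS]
Visit JS → queue []

GE, CL, FJ, GH, YZ, AI, NM, WE, YE, XX, CJ, LN, XD, CN, JS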